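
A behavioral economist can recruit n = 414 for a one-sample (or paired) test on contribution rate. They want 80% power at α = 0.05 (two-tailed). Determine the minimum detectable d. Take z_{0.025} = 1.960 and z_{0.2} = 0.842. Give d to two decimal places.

For a single sample (or paired design) of n = 414: d_min = (z_{α/2} + z_β)/√n.
z-sum = 1.960 + 0.842 = 2.802.
d_min = 2.802 / √414 = 2.802 / 20.347 = 0.138.

d_min ≈ 0.14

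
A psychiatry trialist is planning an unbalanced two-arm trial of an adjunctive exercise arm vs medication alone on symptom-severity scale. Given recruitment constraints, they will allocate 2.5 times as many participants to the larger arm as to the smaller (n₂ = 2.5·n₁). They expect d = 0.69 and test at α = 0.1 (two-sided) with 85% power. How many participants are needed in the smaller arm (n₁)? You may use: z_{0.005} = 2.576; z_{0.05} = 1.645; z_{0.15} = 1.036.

With allocation ratio k = n₂/n₁ = 2.5, Var(x̄₁−x̄₂) = σ²(1/n₁ + 1/(k·n₁)) = σ²·(k+1)/(k·n₁).
So n₁ = (1 + 1/k)·((z_{α/2} + z_β)/d)² = 1.400 × (2.681/0.69)².
n₁ = 1.400 × 15.10 = 21.1.
Round up: n₁ = 22, giving n₂ = 2.5 × 22 = 55.

n₁ = 22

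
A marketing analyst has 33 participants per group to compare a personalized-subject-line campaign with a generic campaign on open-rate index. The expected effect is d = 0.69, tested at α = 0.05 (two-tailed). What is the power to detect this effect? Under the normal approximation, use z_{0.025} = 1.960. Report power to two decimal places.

power ≈ 0.80

For two equal groups, power = Φ(d·√(n/2) − z_{α/2}).
d·√(n/2) = 0.69 × √(33/2) = 0.69 × 4.062 = 2.803.
z_β = 2.803 − 1.960 = 0.843.
Power = Φ(0.843) = 0.800.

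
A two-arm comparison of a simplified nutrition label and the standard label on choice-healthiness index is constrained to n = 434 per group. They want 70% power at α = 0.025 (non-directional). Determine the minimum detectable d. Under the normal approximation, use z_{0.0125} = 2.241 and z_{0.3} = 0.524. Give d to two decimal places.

For two independent groups of n = 434 each: d_min = (z_{α/2} + z_β)·√(2/n).
z-sum = 2.241 + 0.524 = 2.765.
d_min = 2.765 × √(2/434) = 2.765 × 0.0679 = 0.188.

d_min ≈ 0.19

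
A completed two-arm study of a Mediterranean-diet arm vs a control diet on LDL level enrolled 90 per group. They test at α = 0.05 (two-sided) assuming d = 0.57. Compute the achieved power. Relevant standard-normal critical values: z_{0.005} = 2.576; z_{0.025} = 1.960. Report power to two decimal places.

power ≈ 0.97

For two equal groups, power = Φ(d·√(n/2) − z_{α/2}).
d·√(n/2) = 0.57 × √(90/2) = 0.57 × 6.708 = 3.824.
z_β = 3.824 − 1.960 = 1.864.
Power = Φ(1.864) = 0.969.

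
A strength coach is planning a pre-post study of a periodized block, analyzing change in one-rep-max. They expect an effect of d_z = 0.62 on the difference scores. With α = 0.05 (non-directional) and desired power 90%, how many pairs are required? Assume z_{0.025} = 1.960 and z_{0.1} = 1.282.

n = 28 pairs

For a paired (one-sample on differences) test: n = ((z_{α/2} + z_β) / d)².
z_{α/2} + z_β = 1.960 + 1.282 = 3.242.
n = (3.242 / 0.62)² = 5.229² = 27.34.
Round up.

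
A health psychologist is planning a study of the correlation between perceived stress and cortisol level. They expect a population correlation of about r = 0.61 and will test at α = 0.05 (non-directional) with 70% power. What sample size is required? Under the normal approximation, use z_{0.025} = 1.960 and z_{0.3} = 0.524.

n = 16

Fisher's z: C = ½·ln((1+r)/(1−r)) = ½·ln(4.1282) = 0.7089.
n = ((z_{α/2} + z_β)/C)² + 3.
(1.960 + 0.524) / 0.7089 = 2.484 / 0.7089 = 3.504.
n = 3.504² + 3 = 12.28 + 3 = 15.3.
Round up.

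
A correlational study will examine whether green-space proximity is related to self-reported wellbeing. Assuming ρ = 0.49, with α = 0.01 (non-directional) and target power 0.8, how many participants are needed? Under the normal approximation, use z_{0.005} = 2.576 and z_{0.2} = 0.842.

Fisher's z: C = ½·ln((1+r)/(1−r)) = ½·ln(2.9216) = 0.5361.
n = ((z_{α/2} + z_β)/C)² + 3.
(2.576 + 0.842) / 0.5361 = 3.418 / 0.5361 = 6.376.
n = 6.376² + 3 = 40.65 + 3 = 43.6.
Round up.

n = 44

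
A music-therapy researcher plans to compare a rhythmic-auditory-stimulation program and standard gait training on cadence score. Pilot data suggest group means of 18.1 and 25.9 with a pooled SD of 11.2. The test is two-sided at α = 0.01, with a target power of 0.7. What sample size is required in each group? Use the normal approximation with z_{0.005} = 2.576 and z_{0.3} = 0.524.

n = 40 per group

Cohen's d = |M₁ − M₂| / SD_pooled = |18.1 − 25.9| / 11.2 = 7.8 / 11.2 = 0.696.
For two independent groups with equal n: n = 2·((z_{α/2} + z_β) / d)².
z_{α/2} + z_β = 2.576 + 0.524 = 3.100.
n = 2 × (3.100 / 0.696)² = 2 × 4.454² = 2 × 19.84 = 39.7.
Round up to the next whole participant.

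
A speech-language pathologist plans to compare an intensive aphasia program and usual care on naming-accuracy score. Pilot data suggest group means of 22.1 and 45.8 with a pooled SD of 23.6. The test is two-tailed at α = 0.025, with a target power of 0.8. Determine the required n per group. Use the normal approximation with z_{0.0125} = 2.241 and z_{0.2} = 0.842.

n = 19 per group

Cohen's d = |M₁ − M₂| / SD_pooled = |22.1 − 45.8| / 23.6 = 23.7 / 23.6 = 1.004.
For two independent groups with equal n: n = 2·((z_{α/2} + z_β) / d)².
z_{α/2} + z_β = 2.241 + 0.842 = 3.083.
n = 2 × (3.083 / 1.004)² = 2 × 3.071² = 2 × 9.43 = 18.9.
Round up to the next whole participant.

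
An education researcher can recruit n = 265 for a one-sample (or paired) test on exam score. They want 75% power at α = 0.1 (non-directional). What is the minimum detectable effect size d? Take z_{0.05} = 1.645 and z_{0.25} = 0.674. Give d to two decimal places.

d_min ≈ 0.14

For a single sample (or paired design) of n = 265: d_min = (z_{α/2} + z_β)/√n.
z-sum = 1.645 + 0.674 = 2.319.
d_min = 2.319 / √265 = 2.319 / 16.279 = 0.142.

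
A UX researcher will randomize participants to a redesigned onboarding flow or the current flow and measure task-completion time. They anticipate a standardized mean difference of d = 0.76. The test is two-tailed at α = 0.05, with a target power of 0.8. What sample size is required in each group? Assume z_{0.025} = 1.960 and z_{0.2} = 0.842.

n = 28 per group

For two independent groups with equal n: n = 2·((z_{α/2} + z_β) / d)².
z_{α/2} + z_β = 1.960 + 0.842 = 2.802.
n = 2 × (2.802 / 0.76)² = 2 × 3.687² = 2 × 13.59 = 27.2.
Round up to the next whole participant.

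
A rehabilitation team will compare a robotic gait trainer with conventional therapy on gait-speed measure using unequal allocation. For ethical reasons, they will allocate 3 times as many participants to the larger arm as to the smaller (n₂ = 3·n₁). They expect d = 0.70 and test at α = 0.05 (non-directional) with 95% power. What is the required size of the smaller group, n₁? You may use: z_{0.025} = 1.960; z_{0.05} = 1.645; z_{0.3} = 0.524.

n₁ = 36

With allocation ratio k = n₂/n₁ = 3, Var(x̄₁−x̄₂) = σ²(1/n₁ + 1/(k·n₁)) = σ²·(k+1)/(k·n₁).
So n₁ = (1 + 1/k)·((z_{α/2} + z_β)/d)² = 1.333 × (3.605/0.70)².
n₁ = 1.333 × 26.52 = 35.4.
Round up: n₁ = 36, giving n₂ = 3 × 36 = 108.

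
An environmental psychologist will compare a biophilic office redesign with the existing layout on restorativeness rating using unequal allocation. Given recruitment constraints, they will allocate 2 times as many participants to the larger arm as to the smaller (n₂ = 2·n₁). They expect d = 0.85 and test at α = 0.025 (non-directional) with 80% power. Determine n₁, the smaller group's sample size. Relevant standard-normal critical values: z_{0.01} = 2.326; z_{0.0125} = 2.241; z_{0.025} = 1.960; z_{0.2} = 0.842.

With allocation ratio k = n₂/n₁ = 2, Var(x̄₁−x̄₂) = σ²(1/n₁ + 1/(k·n₁)) = σ²·(k+1)/(k·n₁).
So n₁ = (1 + 1/k)·((z_{α/2} + z_β)/d)² = 1.500 × (3.083/0.85)².
n₁ = 1.500 × 13.16 = 19.7.
Round up: n₁ = 20, giving n₂ = 2 × 20 = 40.

n₁ = 20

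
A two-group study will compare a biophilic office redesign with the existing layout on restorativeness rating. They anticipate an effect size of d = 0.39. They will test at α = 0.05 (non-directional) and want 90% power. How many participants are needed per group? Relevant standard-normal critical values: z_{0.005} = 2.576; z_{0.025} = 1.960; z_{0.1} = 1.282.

For two independent groups with equal n: n = 2·((z_{α/2} + z_β) / d)².
z_{α/2} + z_β = 1.960 + 1.282 = 3.242.
n = 2 × (3.242 / 0.39)² = 2 × 8.313² = 2 × 69.10 = 138.2.
Round up to the next whole participant.

n = 139 per group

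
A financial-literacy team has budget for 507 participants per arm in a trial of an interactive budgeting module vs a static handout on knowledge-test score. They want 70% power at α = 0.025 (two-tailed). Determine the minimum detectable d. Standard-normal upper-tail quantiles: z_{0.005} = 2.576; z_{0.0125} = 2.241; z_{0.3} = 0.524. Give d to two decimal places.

d_min ≈ 0.17

For two independent groups of n = 507 each: d_min = (z_{α/2} + z_β)·√(2/n).
z-sum = 2.241 + 0.524 = 2.765.
d_min = 2.765 × √(2/507) = 2.765 × 0.0628 = 0.174.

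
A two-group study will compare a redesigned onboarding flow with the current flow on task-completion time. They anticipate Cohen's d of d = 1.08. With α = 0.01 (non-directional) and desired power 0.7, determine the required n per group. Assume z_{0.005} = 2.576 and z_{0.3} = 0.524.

n = 17 per group

For two independent groups with equal n: n = 2·((z_{α/2} + z_β) / d)².
z_{α/2} + z_β = 2.576 + 0.524 = 3.100.
n = 2 × (3.100 / 1.08)² = 2 × 2.870² = 2 × 8.24 = 16.5.
Round up to the next whole participant.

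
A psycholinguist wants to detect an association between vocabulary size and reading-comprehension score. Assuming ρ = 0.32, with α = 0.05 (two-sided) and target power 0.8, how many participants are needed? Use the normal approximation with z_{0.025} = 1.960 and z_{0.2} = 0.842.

n = 75

Fisher's z: C = ½·ln((1+r)/(1−r)) = ½·ln(1.9412) = 0.3316.
n = ((z_{α/2} + z_β)/C)² + 3.
(1.960 + 0.842) / 0.3316 = 2.802 / 0.3316 = 8.450.
n = 8.450² + 3 = 71.40 + 3 = 74.4.
Round up.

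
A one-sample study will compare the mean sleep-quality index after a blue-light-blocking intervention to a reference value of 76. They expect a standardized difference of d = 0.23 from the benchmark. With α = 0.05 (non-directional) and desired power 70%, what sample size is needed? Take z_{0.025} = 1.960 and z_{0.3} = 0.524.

n = 117

For a one-sample test: n = ((z_{α/2} + z_β) / d)².
z_{α/2} + z_β = 1.960 + 0.524 = 2.484.
n = (2.484 / 0.23)² = 10.800² = 116.64.
Round up.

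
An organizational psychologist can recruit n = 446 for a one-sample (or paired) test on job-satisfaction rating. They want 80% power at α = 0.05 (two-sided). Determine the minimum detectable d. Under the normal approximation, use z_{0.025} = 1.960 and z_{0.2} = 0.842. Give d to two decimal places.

d_min ≈ 0.13

For a single sample (or paired design) of n = 446: d_min = (z_{α/2} + z_β)/√n.
z-sum = 1.960 + 0.842 = 2.802.
d_min = 2.802 / √446 = 2.802 / 21.119 = 0.133.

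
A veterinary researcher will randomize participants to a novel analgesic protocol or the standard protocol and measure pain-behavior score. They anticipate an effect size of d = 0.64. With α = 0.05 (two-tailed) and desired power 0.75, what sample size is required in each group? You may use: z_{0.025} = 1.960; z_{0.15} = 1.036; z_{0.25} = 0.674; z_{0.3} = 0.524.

For two independent groups with equal n: n = 2·((z_{α/2} + z_β) / d)².
z_{α/2} + z_β = 1.960 + 0.674 = 2.634.
n = 2 × (2.634 / 0.64)² = 2 × 4.116² = 2 × 16.94 = 33.9.
Round up to the next whole participant.

n = 34 per group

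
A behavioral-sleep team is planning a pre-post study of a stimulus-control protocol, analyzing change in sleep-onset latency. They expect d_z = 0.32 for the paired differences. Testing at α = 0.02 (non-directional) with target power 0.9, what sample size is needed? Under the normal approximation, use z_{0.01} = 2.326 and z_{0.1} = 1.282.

n = 128 pairs

For a paired (one-sample on differences) test: n = ((z_{α/2} + z_β) / d)².
z_{α/2} + z_β = 2.326 + 1.282 = 3.608.
n = (3.608 / 0.32)² = 11.275² = 127.13.
Round up.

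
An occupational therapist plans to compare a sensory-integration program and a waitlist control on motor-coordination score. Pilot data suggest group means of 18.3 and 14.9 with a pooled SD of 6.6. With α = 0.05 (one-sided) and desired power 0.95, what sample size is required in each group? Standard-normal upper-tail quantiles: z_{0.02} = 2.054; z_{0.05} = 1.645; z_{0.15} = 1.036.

n = 82 per group

Cohen's d = |M₁ − M₂| / SD_pooled = |18.3 − 14.9| / 6.6 = 3.4 / 6.6 = 0.515.
For two independent groups with equal n: n = 2·((z_{α} + z_β) / d)².
z_{α} + z_β = 1.645 + 1.645 = 3.290.
n = 2 × (3.290 / 0.515)² = 2 × 6.388² = 2 × 40.81 = 81.6.
Round up to the next whole participant.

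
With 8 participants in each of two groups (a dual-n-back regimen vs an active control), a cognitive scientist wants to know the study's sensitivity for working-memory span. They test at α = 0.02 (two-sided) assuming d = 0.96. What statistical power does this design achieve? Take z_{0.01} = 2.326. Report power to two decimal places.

power ≈ 0.34

For two equal groups, power = Φ(d·√(n/2) − z_{α/2}).
d·√(n/2) = 0.96 × √(8/2) = 0.96 × 2.000 = 1.920.
z_β = 1.920 − 2.326 = -0.406.
Power = Φ(-0.406) = 0.342.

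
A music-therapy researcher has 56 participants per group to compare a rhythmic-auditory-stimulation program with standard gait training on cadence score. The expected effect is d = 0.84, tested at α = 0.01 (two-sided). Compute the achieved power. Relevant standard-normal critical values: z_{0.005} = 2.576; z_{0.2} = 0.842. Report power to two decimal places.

power ≈ 0.97

For two equal groups, power = Φ(d·√(n/2) − z_{α/2}).
d·√(n/2) = 0.84 × √(56/2) = 0.84 × 5.292 = 4.445.
z_β = 4.445 − 2.576 = 1.869.
Power = Φ(1.869) = 0.969.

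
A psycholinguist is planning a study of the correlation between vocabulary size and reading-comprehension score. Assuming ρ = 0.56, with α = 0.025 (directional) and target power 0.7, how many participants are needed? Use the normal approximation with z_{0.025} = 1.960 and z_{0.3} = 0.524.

Fisher's z: C = ½·ln((1+r)/(1−r)) = ½·ln(3.5455) = 0.6328.
n = ((z_{α} + z_β)/C)² + 3.
(1.960 + 0.524) / 0.6328 = 2.484 / 0.6328 = 3.925.
n = 3.925² + 3 = 15.41 + 3 = 18.4.
Round up.

n = 19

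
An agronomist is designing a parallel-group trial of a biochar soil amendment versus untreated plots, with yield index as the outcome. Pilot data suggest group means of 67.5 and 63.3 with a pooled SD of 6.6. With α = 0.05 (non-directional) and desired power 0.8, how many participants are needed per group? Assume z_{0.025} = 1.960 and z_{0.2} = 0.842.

Cohen's d = |M₁ − M₂| / SD_pooled = |67.5 − 63.3| / 6.6 = 4.2 / 6.6 = 0.636.
For two independent groups with equal n: n = 2·((z_{α/2} + z_β) / d)².
z_{α/2} + z_β = 1.960 + 0.842 = 2.802.
n = 2 × (2.802 / 0.636)² = 2 × 4.406² = 2 × 19.41 = 38.8.
Round up to the next whole participant.

n = 39 per group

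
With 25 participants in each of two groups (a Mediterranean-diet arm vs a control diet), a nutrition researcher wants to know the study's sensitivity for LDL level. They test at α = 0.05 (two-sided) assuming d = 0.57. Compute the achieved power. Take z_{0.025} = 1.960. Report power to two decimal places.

power ≈ 0.52

For two equal groups, power = Φ(d·√(n/2) − z_{α/2}).
d·√(n/2) = 0.57 × √(25/2) = 0.57 × 3.536 = 2.015.
z_β = 2.015 − 1.960 = 0.055.
Power = Φ(0.055) = 0.522.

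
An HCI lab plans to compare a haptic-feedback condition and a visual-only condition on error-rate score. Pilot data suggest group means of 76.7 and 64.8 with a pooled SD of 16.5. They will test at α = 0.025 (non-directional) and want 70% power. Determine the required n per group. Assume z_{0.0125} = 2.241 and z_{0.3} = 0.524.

Cohen's d = |M₁ − M₂| / SD_pooled = |76.7 − 64.8| / 16.5 = 11.9 / 16.5 = 0.721.
For two independent groups with equal n: n = 2·((z_{α/2} + z_β) / d)².
z_{α/2} + z_β = 2.241 + 0.524 = 2.765.
n = 2 × (2.765 / 0.721)² = 2 × 3.835² = 2 × 14.71 = 29.4.
Round up to the next whole participant.

n = 30 per group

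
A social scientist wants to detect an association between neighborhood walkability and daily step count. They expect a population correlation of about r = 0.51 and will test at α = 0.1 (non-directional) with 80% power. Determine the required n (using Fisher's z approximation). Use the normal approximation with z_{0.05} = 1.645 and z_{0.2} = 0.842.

Fisher's z: C = ½·ln((1+r)/(1−r)) = ½·ln(3.0816) = 0.5627.
n = ((z_{α/2} + z_β)/C)² + 3.
(1.645 + 0.842) / 0.5627 = 2.487 / 0.5627 = 4.420.
n = 4.420² + 3 = 19.53 + 3 = 22.5.
Round up.

n = 23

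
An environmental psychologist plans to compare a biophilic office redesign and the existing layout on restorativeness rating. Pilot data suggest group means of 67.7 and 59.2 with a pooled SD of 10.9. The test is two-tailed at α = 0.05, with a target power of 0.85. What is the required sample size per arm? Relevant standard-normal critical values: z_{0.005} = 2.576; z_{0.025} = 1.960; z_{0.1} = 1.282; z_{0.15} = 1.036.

n = 30 per group

Cohen's d = |M₁ − M₂| / SD_pooled = |67.7 − 59.2| / 10.9 = 8.5 / 10.9 = 0.780.
For two independent groups with equal n: n = 2·((z_{α/2} + z_β) / d)².
z_{α/2} + z_β = 1.960 + 1.036 = 2.996.
n = 2 × (2.996 / 0.780)² = 2 × 3.841² = 2 × 14.75 = 29.5.
Round up to the next whole participant.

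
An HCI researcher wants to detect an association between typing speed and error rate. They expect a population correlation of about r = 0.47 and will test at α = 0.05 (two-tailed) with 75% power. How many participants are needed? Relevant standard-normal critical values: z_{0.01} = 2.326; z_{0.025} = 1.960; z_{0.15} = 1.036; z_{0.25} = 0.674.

n = 30

Fisher's z: C = ½·ln((1+r)/(1−r)) = ½·ln(2.7736) = 0.5101.
n = ((z_{α/2} + z_β)/C)² + 3.
(1.960 + 0.674) / 0.5101 = 2.634 / 0.5101 = 5.164.
n = 5.164² + 3 = 26.66 + 3 = 29.7.
Round up.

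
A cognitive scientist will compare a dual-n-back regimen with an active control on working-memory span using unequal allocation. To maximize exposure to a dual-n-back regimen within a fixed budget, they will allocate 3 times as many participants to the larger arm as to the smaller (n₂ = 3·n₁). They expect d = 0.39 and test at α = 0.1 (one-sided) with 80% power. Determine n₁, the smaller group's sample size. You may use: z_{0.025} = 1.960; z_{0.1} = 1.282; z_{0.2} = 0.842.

With allocation ratio k = n₂/n₁ = 3, Var(x̄₁−x̄₂) = σ²(1/n₁ + 1/(k·n₁)) = σ²·(k+1)/(k·n₁).
So n₁ = (1 + 1/k)·((z_{α} + z_β)/d)² = 1.333 × (2.124/0.39)².
n₁ = 1.333 × 29.66 = 39.5.
Round up: n₁ = 40, giving n₂ = 3 × 40 = 120.

n₁ = 40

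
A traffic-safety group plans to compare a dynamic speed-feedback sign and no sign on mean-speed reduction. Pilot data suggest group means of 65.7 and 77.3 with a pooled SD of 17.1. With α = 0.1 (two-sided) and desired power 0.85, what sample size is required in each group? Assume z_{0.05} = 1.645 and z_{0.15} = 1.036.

n = 32 per group

Cohen's d = |M₁ − M₂| / SD_pooled = |65.7 − 77.3| / 17.1 = 11.6 / 17.1 = 0.678.
For two independent groups with equal n: n = 2·((z_{α/2} + z_β) / d)².
z_{α/2} + z_β = 1.645 + 1.036 = 2.681.
n = 2 × (2.681 / 0.678)² = 2 × 3.954² = 2 × 15.64 = 31.3.
Round up to the next whole participant.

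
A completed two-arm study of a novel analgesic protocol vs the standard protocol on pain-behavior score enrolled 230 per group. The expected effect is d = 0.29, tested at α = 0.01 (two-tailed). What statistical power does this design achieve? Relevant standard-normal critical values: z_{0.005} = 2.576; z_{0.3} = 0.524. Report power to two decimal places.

For two equal groups, power = Φ(d·√(n/2) − z_{α/2}).
d·√(n/2) = 0.29 × √(230/2) = 0.29 × 10.724 = 3.110.
z_β = 3.110 − 2.576 = 0.534.
Power = Φ(0.534) = 0.703.

power ≈ 0.70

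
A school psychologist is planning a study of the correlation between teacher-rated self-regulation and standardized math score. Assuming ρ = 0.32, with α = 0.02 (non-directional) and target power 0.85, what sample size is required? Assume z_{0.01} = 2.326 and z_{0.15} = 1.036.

Fisher's z: C = ½·ln((1+r)/(1−r)) = ½·ln(1.9412) = 0.3316.
n = ((z_{α/2} + z_β)/C)² + 3.
(2.326 + 1.036) / 0.3316 = 3.362 / 0.3316 = 10.139.
n = 10.139² + 3 = 102.79 + 3 = 105.8.
Round up.

n = 106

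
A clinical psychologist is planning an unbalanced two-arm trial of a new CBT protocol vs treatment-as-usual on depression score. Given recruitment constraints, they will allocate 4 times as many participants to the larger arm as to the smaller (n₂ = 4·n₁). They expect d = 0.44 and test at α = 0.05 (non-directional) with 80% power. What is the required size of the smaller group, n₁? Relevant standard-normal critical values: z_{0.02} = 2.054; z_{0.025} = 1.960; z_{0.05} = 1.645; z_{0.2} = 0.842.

n₁ = 51

With allocation ratio k = n₂/n₁ = 4, Var(x̄₁−x̄₂) = σ²(1/n₁ + 1/(k·n₁)) = σ²·(k+1)/(k·n₁).
So n₁ = (1 + 1/k)·((z_{α/2} + z_β)/d)² = 1.250 × (2.802/0.44)².
n₁ = 1.250 × 40.55 = 50.7.
Round up: n₁ = 51, giving n₂ = 4 × 51 = 204.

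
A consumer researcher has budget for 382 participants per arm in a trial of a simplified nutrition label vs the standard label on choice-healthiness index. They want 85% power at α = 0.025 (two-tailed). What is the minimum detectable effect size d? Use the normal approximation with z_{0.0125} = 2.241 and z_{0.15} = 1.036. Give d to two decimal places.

For two independent groups of n = 382 each: d_min = (z_{α/2} + z_β)·√(2/n).
z-sum = 2.241 + 1.036 = 3.277.
d_min = 3.277 × √(2/382) = 3.277 × 0.0724 = 0.237.

d_min ≈ 0.24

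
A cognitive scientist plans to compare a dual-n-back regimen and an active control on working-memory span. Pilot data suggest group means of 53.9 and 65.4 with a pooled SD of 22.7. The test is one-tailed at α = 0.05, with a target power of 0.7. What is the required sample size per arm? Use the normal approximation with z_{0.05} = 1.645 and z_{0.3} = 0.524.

n = 37 per group

Cohen's d = |M₁ − M₂| / SD_pooled = |53.9 − 65.4| / 22.7 = 11.5 / 22.7 = 0.507.
For two independent groups with equal n: n = 2·((z_{α} + z_β) / d)².
z_{α} + z_β = 1.645 + 0.524 = 2.169.
n = 2 × (2.169 / 0.507)² = 2 × 4.278² = 2 × 18.30 = 36.6.
Round up to the next whole participant.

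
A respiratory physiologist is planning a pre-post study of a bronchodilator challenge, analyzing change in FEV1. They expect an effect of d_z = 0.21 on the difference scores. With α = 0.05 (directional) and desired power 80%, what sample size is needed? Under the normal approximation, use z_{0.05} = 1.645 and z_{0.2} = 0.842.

For a paired (one-sample on differences) test: n = ((z_{α} + z_β) / d)².
z_{α} + z_β = 1.645 + 0.842 = 2.487.
n = (2.487 / 0.21)² = 11.843² = 140.25.
Round up.

n = 141 pairs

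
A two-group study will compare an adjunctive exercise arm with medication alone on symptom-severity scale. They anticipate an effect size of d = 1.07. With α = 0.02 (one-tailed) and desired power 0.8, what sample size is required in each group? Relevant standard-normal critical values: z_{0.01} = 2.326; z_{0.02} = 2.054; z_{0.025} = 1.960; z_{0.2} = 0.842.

n = 15 per group

For two independent groups with equal n: n = 2·((z_{α} + z_β) / d)².
z_{α} + z_β = 2.054 + 0.842 = 2.896.
n = 2 × (2.896 / 1.07)² = 2 × 2.707² = 2 × 7.33 = 14.7.
Round up to the next whole participant.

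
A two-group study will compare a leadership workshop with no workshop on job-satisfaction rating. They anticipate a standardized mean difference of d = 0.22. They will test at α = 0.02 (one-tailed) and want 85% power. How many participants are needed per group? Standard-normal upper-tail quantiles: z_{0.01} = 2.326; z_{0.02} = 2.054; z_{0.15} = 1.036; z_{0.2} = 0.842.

For two independent groups with equal n: n = 2·((z_{α} + z_β) / d)².
z_{α} + z_β = 2.054 + 1.036 = 3.090.
n = 2 × (3.090 / 0.22)² = 2 × 14.045² = 2 × 197.27 = 394.5.
Round up to the next whole participant.

n = 395 per group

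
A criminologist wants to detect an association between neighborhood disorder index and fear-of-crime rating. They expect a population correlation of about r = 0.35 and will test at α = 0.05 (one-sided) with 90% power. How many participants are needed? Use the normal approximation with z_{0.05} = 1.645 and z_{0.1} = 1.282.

Fisher's z: C = ½·ln((1+r)/(1−r)) = ½·ln(2.0769) = 0.3654.
n = ((z_{α} + z_β)/C)² + 3.
(1.645 + 1.282) / 0.3654 = 2.927 / 0.3654 = 8.010.
n = 8.010² + 3 = 64.17 + 3 = 67.2.
Round up.

n = 68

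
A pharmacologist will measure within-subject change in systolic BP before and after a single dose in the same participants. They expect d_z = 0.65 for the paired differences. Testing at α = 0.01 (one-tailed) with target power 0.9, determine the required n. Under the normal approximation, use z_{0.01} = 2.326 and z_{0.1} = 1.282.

n = 31 pairs

For a paired (one-sample on differences) test: n = ((z_{α} + z_β) / d)².
z_{α} + z_β = 2.326 + 1.282 = 3.608.
n = (3.608 / 0.65)² = 5.551² = 30.81.
Round up.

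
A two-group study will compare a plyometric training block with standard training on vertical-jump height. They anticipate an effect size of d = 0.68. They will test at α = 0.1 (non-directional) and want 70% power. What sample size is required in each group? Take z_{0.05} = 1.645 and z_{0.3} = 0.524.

For two independent groups with equal n: n = 2·((z_{α/2} + z_β) / d)².
z_{α/2} + z_β = 1.645 + 0.524 = 2.169.
n = 2 × (2.169 / 0.68)² = 2 × 3.190² = 2 × 10.17 = 20.3.
Round up to the next whole participant.

n = 21 per group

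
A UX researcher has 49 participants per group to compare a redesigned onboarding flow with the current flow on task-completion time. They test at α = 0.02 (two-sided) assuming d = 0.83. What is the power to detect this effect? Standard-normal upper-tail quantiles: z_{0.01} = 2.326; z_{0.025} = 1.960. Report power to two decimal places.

power ≈ 0.96

For two equal groups, power = Φ(d·√(n/2) − z_{α/2}).
d·√(n/2) = 0.83 × √(49/2) = 0.83 × 4.950 = 4.108.
z_β = 4.108 − 2.326 = 1.782.
Power = Φ(1.782) = 0.963.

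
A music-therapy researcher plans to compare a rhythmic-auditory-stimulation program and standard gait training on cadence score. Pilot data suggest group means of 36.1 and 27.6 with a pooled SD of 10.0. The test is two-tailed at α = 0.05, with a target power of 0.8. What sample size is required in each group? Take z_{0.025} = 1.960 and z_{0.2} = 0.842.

n = 22 per group

Cohen's d = |M₁ − M₂| / SD_pooled = |36.1 − 27.6| / 10.0 = 8.5 / 10.0 = 0.850.
For two independent groups with equal n: n = 2·((z_{α/2} + z_β) / d)².
z_{α/2} + z_β = 1.960 + 0.842 = 2.802.
n = 2 × (2.802 / 0.850)² = 2 × 3.296² = 2 × 10.87 = 21.7.
Round up to the next whole participant.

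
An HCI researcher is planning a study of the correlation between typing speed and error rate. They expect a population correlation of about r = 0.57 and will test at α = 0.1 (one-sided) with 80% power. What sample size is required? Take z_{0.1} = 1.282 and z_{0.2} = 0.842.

n = 14

Fisher's z: C = ½·ln((1+r)/(1−r)) = ½·ln(3.6512) = 0.6475.
n = ((z_{α} + z_β)/C)² + 3.
(1.282 + 0.842) / 0.6475 = 2.124 / 0.6475 = 3.280.
n = 3.280² + 3 = 10.76 + 3 = 13.8.
Round up.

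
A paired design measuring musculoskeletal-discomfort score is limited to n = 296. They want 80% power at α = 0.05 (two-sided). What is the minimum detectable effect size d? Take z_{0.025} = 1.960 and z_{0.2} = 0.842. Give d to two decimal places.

For a single sample (or paired design) of n = 296: d_min = (z_{α/2} + z_β)/√n.
z-sum = 1.960 + 0.842 = 2.802.
d_min = 2.802 / √296 = 2.802 / 17.205 = 0.163.

d_min ≈ 0.16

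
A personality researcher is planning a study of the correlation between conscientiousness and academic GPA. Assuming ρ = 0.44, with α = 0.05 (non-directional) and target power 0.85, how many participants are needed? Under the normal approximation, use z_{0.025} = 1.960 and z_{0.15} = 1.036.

n = 44

Fisher's z: C = ½·ln((1+r)/(1−r)) = ½·ln(2.5714) = 0.4722.
n = ((z_{α/2} + z_β)/C)² + 3.
(1.960 + 1.036) / 0.4722 = 2.996 / 0.4722 = 6.345.
n = 6.345² + 3 = 40.26 + 3 = 43.3.
Round up.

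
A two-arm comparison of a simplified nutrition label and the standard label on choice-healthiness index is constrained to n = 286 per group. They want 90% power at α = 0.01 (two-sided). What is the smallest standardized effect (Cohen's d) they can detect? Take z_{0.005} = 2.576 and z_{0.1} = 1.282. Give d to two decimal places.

For two independent groups of n = 286 each: d_min = (z_{α/2} + z_β)·√(2/n).
z-sum = 2.576 + 1.282 = 3.858.
d_min = 3.858 × √(2/286) = 3.858 × 0.0836 = 0.323.

d_min ≈ 0.32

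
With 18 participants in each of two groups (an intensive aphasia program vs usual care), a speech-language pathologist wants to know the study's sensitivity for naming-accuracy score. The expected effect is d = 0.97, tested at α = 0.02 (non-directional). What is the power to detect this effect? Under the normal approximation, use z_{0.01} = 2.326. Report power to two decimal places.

For two equal groups, power = Φ(d·√(n/2) − z_{α/2}).
d·√(n/2) = 0.97 × √(18/2) = 0.97 × 3.000 = 2.910.
z_β = 2.910 − 2.326 = 0.584.
Power = Φ(0.584) = 0.720.

power ≈ 0.72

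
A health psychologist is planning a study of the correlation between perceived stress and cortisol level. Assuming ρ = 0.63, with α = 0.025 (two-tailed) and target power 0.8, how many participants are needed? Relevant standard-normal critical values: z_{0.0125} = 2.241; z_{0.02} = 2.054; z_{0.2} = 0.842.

n = 21

Fisher's z: C = ½·ln((1+r)/(1−r)) = ½·ln(4.4054) = 0.7414.
n = ((z_{α/2} + z_β)/C)² + 3.
(2.241 + 0.842) / 0.7414 = 3.083 / 0.7414 = 4.158.
n = 4.158² + 3 = 17.29 + 3 = 20.3.
Round up.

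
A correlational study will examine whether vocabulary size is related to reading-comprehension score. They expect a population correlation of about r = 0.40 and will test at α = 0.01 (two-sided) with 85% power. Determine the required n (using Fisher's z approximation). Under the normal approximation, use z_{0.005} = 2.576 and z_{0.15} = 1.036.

n = 76

Fisher's z: C = ½·ln((1+r)/(1−r)) = ½·ln(2.3333) = 0.4236.
n = ((z_{α/2} + z_β)/C)² + 3.
(2.576 + 1.036) / 0.4236 = 3.612 / 0.4236 = 8.527.
n = 8.527² + 3 = 72.71 + 3 = 75.7.
Round up.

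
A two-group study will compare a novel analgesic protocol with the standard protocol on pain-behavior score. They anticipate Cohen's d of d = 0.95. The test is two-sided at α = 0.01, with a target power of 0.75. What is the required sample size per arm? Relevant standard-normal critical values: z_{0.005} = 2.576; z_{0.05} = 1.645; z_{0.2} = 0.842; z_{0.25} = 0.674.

n = 24 per group

For two independent groups with equal n: n = 2·((z_{α/2} + z_β) / d)².
z_{α/2} + z_β = 2.576 + 0.674 = 3.250.
n = 2 × (3.250 / 0.95)² = 2 × 3.421² = 2 × 11.70 = 23.4.
Round up to the next whole participant.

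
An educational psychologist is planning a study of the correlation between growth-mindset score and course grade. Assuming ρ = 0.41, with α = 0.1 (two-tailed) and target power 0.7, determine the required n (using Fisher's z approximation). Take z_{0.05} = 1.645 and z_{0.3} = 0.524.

n = 28

Fisher's z: C = ½·ln((1+r)/(1−r)) = ½·ln(2.3898) = 0.4356.
n = ((z_{α/2} + z_β)/C)² + 3.
(1.645 + 0.524) / 0.4356 = 2.169 / 0.4356 = 4.979.
n = 4.979² + 3 = 24.79 + 3 = 27.8.
Round up.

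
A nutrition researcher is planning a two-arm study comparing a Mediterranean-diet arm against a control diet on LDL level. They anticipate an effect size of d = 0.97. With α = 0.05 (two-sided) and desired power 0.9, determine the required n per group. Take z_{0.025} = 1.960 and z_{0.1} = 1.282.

For two independent groups with equal n: n = 2·((z_{α/2} + z_β) / d)².
z_{α/2} + z_β = 1.960 + 1.282 = 3.242.
n = 2 × (3.242 / 0.97)² = 2 × 3.342² = 2 × 11.17 = 22.3.
Round up to the next whole participant.

n = 23 per group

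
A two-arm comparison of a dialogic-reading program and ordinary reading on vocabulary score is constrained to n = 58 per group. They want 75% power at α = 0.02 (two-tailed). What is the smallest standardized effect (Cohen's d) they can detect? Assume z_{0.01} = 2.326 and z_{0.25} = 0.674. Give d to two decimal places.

For two independent groups of n = 58 each: d_min = (z_{α/2} + z_β)·√(2/n).
z-sum = 2.326 + 0.674 = 3.000.
d_min = 3.000 × √(2/58) = 3.000 × 0.1857 = 0.557.

d_min ≈ 0.56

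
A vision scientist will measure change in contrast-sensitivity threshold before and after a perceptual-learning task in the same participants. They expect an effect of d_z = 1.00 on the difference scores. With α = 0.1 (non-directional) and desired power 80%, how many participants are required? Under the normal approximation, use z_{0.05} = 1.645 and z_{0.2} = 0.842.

n = 7 pairs

For a paired (one-sample on differences) test: n = ((z_{α/2} + z_β) / d)².
z_{α/2} + z_β = 1.645 + 0.842 = 2.487.
n = (2.487 / 1.00)² = 2.487² = 6.19.
Round up.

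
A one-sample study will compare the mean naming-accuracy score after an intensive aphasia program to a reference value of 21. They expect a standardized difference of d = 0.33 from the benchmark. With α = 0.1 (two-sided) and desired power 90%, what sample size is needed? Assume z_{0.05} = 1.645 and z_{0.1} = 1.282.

For a one-sample test: n = ((z_{α/2} + z_β) / d)².
z_{α/2} + z_β = 1.645 + 1.282 = 2.927.
n = (2.927 / 0.33)² = 8.870² = 78.67.
Round up.

n = 79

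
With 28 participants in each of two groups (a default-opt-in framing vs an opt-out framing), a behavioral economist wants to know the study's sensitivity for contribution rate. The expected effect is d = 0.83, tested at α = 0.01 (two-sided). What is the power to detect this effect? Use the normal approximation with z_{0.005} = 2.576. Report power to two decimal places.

power ≈ 0.70

For two equal groups, power = Φ(d·√(n/2) − z_{α/2}).
d·√(n/2) = 0.83 × √(28/2) = 0.83 × 3.742 = 3.106.
z_β = 3.106 − 2.576 = 0.530.
Power = Φ(0.530) = 0.702.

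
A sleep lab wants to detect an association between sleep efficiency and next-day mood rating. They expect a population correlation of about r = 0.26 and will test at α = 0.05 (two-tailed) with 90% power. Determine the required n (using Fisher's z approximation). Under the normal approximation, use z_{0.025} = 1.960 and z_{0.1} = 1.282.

Fisher's z: C = ½·ln((1+r)/(1−r)) = ½·ln(1.7027) = 0.2661.
n = ((z_{α/2} + z_β)/C)² + 3.
(1.960 + 1.282) / 0.2661 = 3.242 / 0.2661 = 12.183.
n = 12.183² + 3 = 148.43 + 3 = 151.4.
Round up.

n = 152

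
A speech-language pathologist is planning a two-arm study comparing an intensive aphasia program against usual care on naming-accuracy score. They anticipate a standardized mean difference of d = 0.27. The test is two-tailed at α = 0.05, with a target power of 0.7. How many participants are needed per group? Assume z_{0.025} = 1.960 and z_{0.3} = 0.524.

n = 170 per group

For two independent groups with equal n: n = 2·((z_{α/2} + z_β) / d)².
z_{α/2} + z_β = 1.960 + 0.524 = 2.484.
n = 2 × (2.484 / 0.27)² = 2 × 9.200² = 2 × 84.64 = 169.3.
Round up to the next whole participant.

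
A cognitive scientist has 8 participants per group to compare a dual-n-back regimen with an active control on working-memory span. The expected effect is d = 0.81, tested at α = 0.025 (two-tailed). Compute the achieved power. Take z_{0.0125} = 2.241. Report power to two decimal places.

power ≈ 0.27

For two equal groups, power = Φ(d·√(n/2) − z_{α/2}).
d·√(n/2) = 0.81 × √(8/2) = 0.81 × 2.000 = 1.620.
z_β = 1.620 − 2.241 = -0.621.
Power = Φ(-0.621) = 0.267.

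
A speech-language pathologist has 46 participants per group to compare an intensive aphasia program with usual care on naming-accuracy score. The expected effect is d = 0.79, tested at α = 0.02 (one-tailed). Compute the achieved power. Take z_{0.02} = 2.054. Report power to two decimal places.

power ≈ 0.96

For two equal groups, power = Φ(d·√(n/2) − z_{α}).
d·√(n/2) = 0.79 × √(46/2) = 0.79 × 4.796 = 3.789.
z_β = 3.789 − 2.054 = 1.735.
Power = Φ(1.735) = 0.959.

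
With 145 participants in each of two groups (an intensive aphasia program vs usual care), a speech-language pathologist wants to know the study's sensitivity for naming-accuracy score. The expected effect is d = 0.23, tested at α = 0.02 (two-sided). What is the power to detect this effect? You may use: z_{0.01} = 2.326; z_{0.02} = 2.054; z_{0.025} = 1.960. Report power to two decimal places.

For two equal groups, power = Φ(d·√(n/2) − z_{α/2}).
d·√(n/2) = 0.23 × √(145/2) = 0.23 × 8.515 = 1.958.
z_β = 1.958 − 2.326 = -0.368.
Power = Φ(-0.368) = 0.357.

power ≈ 0.36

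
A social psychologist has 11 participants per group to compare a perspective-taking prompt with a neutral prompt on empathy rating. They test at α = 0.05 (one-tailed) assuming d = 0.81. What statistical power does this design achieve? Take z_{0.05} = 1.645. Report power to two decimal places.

power ≈ 0.60

For two equal groups, power = Φ(d·√(n/2) − z_{α}).
d·√(n/2) = 0.81 × √(11/2) = 0.81 × 2.345 = 1.900.
z_β = 1.900 − 1.645 = 0.255.
Power = Φ(0.255) = 0.600.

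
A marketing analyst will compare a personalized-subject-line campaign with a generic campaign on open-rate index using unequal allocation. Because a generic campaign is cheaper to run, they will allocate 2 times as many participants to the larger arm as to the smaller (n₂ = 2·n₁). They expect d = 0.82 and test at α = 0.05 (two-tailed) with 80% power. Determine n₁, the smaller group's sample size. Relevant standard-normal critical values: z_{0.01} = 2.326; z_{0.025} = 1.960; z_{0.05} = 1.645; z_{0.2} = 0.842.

With allocation ratio k = n₂/n₁ = 2, Var(x̄₁−x̄₂) = σ²(1/n₁ + 1/(k·n₁)) = σ²·(k+1)/(k·n₁).
So n₁ = (1 + 1/k)·((z_{α/2} + z_β)/d)² = 1.500 × (2.802/0.82)².
n₁ = 1.500 × 11.68 = 17.5.
Round up: n₁ = 18, giving n₂ = 2 × 18 = 36.

n₁ = 18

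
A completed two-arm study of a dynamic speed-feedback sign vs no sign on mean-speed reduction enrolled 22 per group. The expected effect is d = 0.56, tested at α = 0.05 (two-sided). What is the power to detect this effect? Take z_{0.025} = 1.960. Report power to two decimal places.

For two equal groups, power = Φ(d·√(n/2) − z_{α/2}).
d·√(n/2) = 0.56 × √(22/2) = 0.56 × 3.317 = 1.857.
z_β = 1.857 − 1.960 = -0.103.
Power = Φ(-0.103) = 0.459.

power ≈ 0.46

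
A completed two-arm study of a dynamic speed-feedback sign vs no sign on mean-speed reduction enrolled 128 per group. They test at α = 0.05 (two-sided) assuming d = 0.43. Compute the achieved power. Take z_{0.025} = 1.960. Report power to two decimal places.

For two equal groups, power = Φ(d·√(n/2) − z_{α/2}).
d·√(n/2) = 0.43 × √(128/2) = 0.43 × 8.000 = 3.440.
z_β = 3.440 − 1.960 = 1.480.
Power = Φ(1.480) = 0.931.

power ≈ 0.93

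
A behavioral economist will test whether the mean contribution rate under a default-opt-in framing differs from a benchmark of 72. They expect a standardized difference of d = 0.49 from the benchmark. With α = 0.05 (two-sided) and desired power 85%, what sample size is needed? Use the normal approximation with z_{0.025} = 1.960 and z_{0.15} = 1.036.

For a one-sample test: n = ((z_{α/2} + z_β) / d)².
z_{α/2} + z_β = 1.960 + 1.036 = 2.996.
n = (2.996 / 0.49)² = 6.114² = 37.38.
Round up.

n = 38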